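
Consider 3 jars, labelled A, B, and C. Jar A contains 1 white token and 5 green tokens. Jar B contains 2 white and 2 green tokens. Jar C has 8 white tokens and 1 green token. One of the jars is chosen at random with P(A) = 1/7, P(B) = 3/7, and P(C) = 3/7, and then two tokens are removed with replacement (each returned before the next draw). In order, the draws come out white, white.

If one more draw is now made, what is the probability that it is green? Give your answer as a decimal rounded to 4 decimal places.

The likelihood of the observed sequence under each hypothesis: P(data | jar A) = (1/6)(1/6) = 1/36; P(data | jar B) = (2/4)(2/4) = 1/4; P(data | jar C) = (8/9)(8/9) = 64/81.
Weighting by the prior gives 1/7 · 1/36 = 1/252, 3/7 · 1/4 = 3/28, 3/7 · 64/81 = 64/189; with total 85/189.
The posterior is then P(jar A | data) = 0.0088235, P(jar B | data) = 0.23824, P(jar C | data) = 0.75294.
The predictive probability is P(green next | data) = (5/6)(0.0088235) + (1/2)(0.23824) + (1/9)(0.75294) = 0.21013.

0.2101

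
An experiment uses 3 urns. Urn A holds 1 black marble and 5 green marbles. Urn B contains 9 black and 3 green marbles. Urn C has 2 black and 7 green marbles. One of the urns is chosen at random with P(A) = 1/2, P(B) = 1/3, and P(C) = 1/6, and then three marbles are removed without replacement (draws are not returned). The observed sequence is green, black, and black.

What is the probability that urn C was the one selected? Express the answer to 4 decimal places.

0.0782

The likelihood of the observed sequence under each hypothesis: P(data | urn A) = (5/6)(1/5)(0/4) = 0; P(data | urn B) = (3/12)(9/11)(8/10) = 0.16364; P(data | urn C) = (7/9)(2/8)(1/7) = 0.027778.
Multiplying each by its prior: 1/2 · 0 = 0, 1/3 · 0.16364 = 0.054545, 1/6 · 0.027778 = 0.0046296; these sum to 0.059175.
By Bayes' rule, P(urn C | data) = (0.0046296) / (0.059175) = 0.078236.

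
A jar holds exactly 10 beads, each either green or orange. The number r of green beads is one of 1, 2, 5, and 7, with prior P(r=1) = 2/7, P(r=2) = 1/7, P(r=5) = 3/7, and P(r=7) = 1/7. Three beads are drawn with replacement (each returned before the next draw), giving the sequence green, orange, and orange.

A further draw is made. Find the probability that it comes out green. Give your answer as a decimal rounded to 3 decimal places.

Compute the likelihood of the observed sequence for each case: P(data | r = 1) = (1/10)(9/10)(9/10) = 0.081; P(data | r = 2) = (2/10)(8/10)(8/10) = 0.128; P(data | r = 5) = (5/10)(5/10)(5/10) = 0.125; P(data | r = 7) = (7/10)(3/10)(3/10) = 0.063.
Multiplying each by its prior: 2/7 · 0.081 = 0.023143, 1/7 · 0.128 = 0.018286, 3/7 · 0.125 = 0.053571, 1/7 · 0.063 = 0.009; summing to 0.104.
Dividing through by the total gives posterior P(r = 1 | data) = 0.22253, P(r = 2 | data) = 0.17582, P(r = 5 | data) = 0.51511, P(r = 7 | data) = 0.086538.
So P(green next | data) = Σ P(green next | H) P(H | data) = (1/10)(0.22253) + (1/5)(0.17582) + (1/2)(0.51511) + (7/10)(0.086538) = 0.37555.

0.376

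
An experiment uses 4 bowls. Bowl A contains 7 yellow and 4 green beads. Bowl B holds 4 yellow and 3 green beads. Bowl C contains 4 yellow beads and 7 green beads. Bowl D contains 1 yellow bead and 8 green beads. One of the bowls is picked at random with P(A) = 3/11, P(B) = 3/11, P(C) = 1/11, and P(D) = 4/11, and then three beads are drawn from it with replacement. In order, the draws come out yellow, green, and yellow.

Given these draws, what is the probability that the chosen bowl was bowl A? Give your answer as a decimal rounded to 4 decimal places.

0.4464

Under each hypothesis, the probability of the observed sequence is: P(data | bowl A) = (7/11)(4/11)(7/11) = 0.14726; P(data | bowl B) = (4/7)(3/7)(4/7) = 0.13994; P(data | bowl C) = (4/11)(7/11)(4/11) = 0.084147; P(data | bowl D) = (1/9)(8/9)(1/9) = 0.010974.
The prior-weighted likelihoods are 3/11 · 0.14726 = 0.040161, 3/11 · 0.13994 = 0.038166, 1/11 · 0.084147 = 0.0076498, 4/11 · 0.010974 = 0.0039905; summing to 0.089967.
Hence P(bowl A | data) = (0.040161) / (0.089967) = 0.4464.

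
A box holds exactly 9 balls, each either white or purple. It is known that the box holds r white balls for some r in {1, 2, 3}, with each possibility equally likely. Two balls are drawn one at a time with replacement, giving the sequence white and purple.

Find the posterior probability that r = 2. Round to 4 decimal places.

0.3500

The likelihood of the observed sequence under each hypothesis: P(data | r = 1) = (1/9)(8/9) = 8/81; P(data | r = 2) = (2/9)(7/9) = 14/81; P(data | r = 3) = (3/9)(6/9) = 2/9.
Weighting by the prior gives 1/3 · 8/81 = 8/243, 1/3 · 14/81 = 14/243, 1/3 · 2/9 = 2/27; these sum to 40/243.
So P(r = 2 | data) = (14/243) / (40/243) = 7/20.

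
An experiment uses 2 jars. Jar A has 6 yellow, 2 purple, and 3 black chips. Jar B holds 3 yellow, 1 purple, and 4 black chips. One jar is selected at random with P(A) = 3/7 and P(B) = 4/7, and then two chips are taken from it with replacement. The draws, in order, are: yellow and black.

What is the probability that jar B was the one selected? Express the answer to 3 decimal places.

Compute the likelihood of the observed sequence for each case: P(data | jar A) = (6/11)(3/11) = 0.14876; P(data | jar B) = (3/8)(4/8) = 0.1875.
Multiplying each by its prior: 3/7 · 0.14876 = 0.063754, 4/7 · 0.1875 = 0.10714; with total 0.1709.
By Bayes' rule, P(jar B | data) = (0.10714) / (0.1709) = 0.62694.

0.627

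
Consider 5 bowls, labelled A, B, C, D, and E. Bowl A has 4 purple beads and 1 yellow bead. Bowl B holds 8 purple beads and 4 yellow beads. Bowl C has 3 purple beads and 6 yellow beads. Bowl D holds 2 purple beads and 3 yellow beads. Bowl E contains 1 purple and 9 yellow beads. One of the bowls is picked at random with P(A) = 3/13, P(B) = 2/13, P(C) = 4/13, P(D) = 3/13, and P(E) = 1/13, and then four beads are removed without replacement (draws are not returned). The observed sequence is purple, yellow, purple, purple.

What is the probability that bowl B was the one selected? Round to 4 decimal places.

0.2589

Under each hypothesis, the probability of the observed sequence is: P(data | bowl A) = (4/5)(1/4)(3/3)(2/2) = 0.2; P(data | bowl B) = (8/12)(4/11)(7/10)(6/9) = 0.11313; P(data | bowl C) = (3/9)(6/8)(2/7)(1/6) = 0.011905; P(data | bowl D) = (2/5)(3/4)(1/3)(0/2) = 0; P(data | bowl E) = (1/10)(9/9)(0/8) = 0.
The prior-weighted likelihoods are 3/13 · 0.2 = 0.046154, 2/13 · 0.11313 = 0.017405, 4/13 · 0.011905 = 0.003663, 3/13 · 0 = 0, 1/13 · 0 = 0; summing to 0.067222.
Therefore the posterior P(bowl B | data) = (0.017405) / (0.067222) = 0.25892.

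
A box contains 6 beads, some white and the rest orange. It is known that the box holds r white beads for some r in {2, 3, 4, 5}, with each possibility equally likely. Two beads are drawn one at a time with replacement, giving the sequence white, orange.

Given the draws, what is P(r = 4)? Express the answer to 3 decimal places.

The likelihood of the observed sequence under each hypothesis: P(data | r = 2) = (2/6)(4/6) = 2/9; P(data | r = 3) = (3/6)(3/6) = 1/4; P(data | r = 4) = (4/6)(2/6) = 2/9; P(data | r = 5) = (5/6)(1/6) = 5/36.
Multiplying each by its prior: 1/4 · 2/9 = 1/18, 1/4 · 1/4 = 1/16, 1/4 · 2/9 = 1/18, 1/4 · 5/36 = 5/144; with total 5/24.
Hence P(r = 4 | data) = (1/18) / (5/24) = 4/15.

0.267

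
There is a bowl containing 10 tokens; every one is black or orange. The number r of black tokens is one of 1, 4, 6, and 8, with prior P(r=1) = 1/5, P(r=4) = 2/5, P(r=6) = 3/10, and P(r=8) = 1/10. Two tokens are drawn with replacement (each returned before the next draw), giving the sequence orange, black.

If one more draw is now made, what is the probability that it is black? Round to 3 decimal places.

Compute the likelihood of the observed sequence for each case: P(data | r = 1) = (9/10)(1/10) = 9/100; P(data | r = 4) = (6/10)(4/10) = 6/25; P(data | r = 6) = (4/10)(6/10) = 6/25; P(data | r = 8) = (2/10)(8/10) = 4/25.
The prior-weighted likelihoods are 1/5 · 9/100 = 9/500, 2/5 · 6/25 = 12/125, 3/10 · 6/25 = 9/125, 1/10 · 4/25 = 2/125; with total 101/500.
Normalising, the posterior is P(r = 1 | data) = 0.089109, P(r = 4 | data) = 0.47525, P(r = 6 | data) = 0.35644, P(r = 8 | data) = 0.079208.
The predictive probability is P(black next | data) = (1/10)(0.089109) + (2/5)(0.47525) + (3/5)(0.35644) + (4/5)(0.079208) = 0.47624.

0.476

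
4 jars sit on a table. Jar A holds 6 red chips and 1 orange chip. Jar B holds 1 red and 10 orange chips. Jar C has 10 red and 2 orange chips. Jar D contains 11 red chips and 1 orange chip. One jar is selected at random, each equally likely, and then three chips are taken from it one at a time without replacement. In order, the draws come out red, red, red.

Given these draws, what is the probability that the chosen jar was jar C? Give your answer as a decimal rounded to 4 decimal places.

Under each hypothesis, the probability of the observed sequence is: P(data | jar A) = (6/7)(5/6)(4/5) = 0.57143; P(data | jar B) = (1/11)(0/10) = 0; P(data | jar C) = (10/12)(9/11)(8/10) = 0.54545; P(data | jar D) = (11/12)(10/11)(9/10) = 0.75.
Weighting by the prior gives 1/4 · 0.57143 = 0.14286, 1/4 · 0 = 0, 1/4 · 0.54545 = 0.13636, 1/4 · 0.75 = 0.1875; with total 0.46672.
So P(jar C | data) = (0.13636) / (0.46672) = 0.29217.

0.2922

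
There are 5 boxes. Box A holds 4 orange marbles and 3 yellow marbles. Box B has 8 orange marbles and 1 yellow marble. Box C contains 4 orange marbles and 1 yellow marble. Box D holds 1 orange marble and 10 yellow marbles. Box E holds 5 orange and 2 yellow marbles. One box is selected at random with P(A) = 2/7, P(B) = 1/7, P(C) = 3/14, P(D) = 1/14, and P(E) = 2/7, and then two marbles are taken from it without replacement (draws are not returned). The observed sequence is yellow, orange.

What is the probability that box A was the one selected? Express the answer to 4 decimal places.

0.3799

Compute the likelihood of the observed sequence for each case: P(data | box A) = (3/7)(4/6) = 0.28571; P(data | box B) = (1/9)(8/8) = 0.11111; P(data | box C) = (1/5)(4/4) = 0.2; P(data | box D) = (10/11)(1/10) = 0.090909; P(data | box E) = (2/7)(5/6) = 0.2381.
The prior-weighted likelihoods are 2/7 · 0.28571 = 0.081633, 1/7 · 0.11111 = 0.015873, 3/14 · 0.2 = 0.042857, 1/14 · 0.090909 = 0.0064935, 2/7 · 0.2381 = 0.068027; summing to 0.21488.
So P(box A | data) = (0.081633) / (0.21488) = 0.37989.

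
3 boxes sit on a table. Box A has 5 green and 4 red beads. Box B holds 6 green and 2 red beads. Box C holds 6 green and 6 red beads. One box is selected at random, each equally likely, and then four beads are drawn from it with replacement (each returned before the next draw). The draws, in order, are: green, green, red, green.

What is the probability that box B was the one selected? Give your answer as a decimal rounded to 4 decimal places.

Compute the likelihood of the observed sequence for each case: P(data | box A) = (5/9)(5/9)(4/9)(5/9) = 0.076208; P(data | box B) = (6/8)(6/8)(2/8)(6/8) = 0.10547; P(data | box C) = (6/12)(6/12)(6/12)(6/12) = 0.0625.
Multiplying each by its prior: 1/3 · 0.076208 = 0.025403, 1/3 · 0.10547 = 0.035156, 1/3 · 0.0625 = 0.020833; these sum to 0.081392.
Hence P(box B | data) = (0.035156) / (0.081392) = 0.43194.

0.4319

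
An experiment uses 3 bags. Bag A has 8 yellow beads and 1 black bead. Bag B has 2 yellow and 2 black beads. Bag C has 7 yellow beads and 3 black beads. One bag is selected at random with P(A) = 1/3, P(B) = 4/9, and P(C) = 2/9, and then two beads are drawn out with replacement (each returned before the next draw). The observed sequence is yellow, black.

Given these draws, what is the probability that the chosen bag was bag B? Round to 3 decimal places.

0.583

The likelihood of the observed sequence under each hypothesis: P(data | bag A) = (8/9)(1/9) = 0.098765; P(data | bag B) = (2/4)(2/4) = 0.25; P(data | bag C) = (7/10)(3/10) = 0.21.
The prior-weighted likelihoods are 1/3 · 0.098765 = 0.032922, 4/9 · 0.25 = 0.11111, 2/9 · 0.21 = 0.046667; summing to 0.1907.
By Bayes' rule, P(bag B | data) = (0.11111) / (0.1907) = 0.58265.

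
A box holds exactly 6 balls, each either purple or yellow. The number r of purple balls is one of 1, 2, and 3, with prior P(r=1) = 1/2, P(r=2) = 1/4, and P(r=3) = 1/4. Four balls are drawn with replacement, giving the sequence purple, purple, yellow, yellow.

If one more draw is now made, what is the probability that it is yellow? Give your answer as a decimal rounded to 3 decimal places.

The likelihood of the observed sequence under each hypothesis: P(data | r = 1) = (1/6)(1/6)(5/6)(5/6) = 0.01929; P(data | r = 2) = (2/6)(2/6)(4/6)(4/6) = 0.049383; P(data | r = 3) = (3/6)(3/6)(3/6)(3/6) = 0.0625.
The prior-weighted likelihoods are 1/2 · 0.01929 = 0.0096451, 1/4 · 0.049383 = 0.012346, 1/4 · 0.0625 = 0.015625; summing to 0.037616.
Normalising, the posterior is P(r = 1 | data) = 0.25641, P(r = 2 | data) = 0.32821, P(r = 3 | data) = 0.41538.
Averaging over the posterior, P(yellow next | data) = (5/6)(0.25641) + (2/3)(0.32821) + (1/2)(0.41538) = 0.64017.

0.640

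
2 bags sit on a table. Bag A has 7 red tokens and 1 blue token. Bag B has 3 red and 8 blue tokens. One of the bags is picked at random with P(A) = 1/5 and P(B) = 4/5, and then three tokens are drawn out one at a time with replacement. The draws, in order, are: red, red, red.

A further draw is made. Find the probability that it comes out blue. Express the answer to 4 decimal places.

0.1901

Compute the likelihood of the observed sequence for each case: P(data | bag A) = (7/8)(7/8)(7/8) = 0.66992; P(data | bag B) = (3/11)(3/11)(3/11) = 0.020285.
Multiplying each by its prior: 1/5 · 0.66992 = 0.13398, 4/5 · 0.020285 = 0.016228; with total 0.15021.
Normalising, the posterior is P(bag A | data) = 0.89196, P(bag B | data) = 0.10804.
So P(blue next | data) = Σ P(blue next | H) P(H | data) = (1/8)(0.89196) + (8/11)(0.10804) = 0.19007.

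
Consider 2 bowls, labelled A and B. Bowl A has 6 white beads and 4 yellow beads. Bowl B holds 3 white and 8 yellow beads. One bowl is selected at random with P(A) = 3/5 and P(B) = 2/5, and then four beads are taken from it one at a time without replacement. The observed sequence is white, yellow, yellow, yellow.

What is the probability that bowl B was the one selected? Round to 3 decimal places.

0.748

Compute the likelihood of the observed sequence for each case: P(data | bowl A) = (6/10)(4/9)(3/8)(2/7) = 0.028571; P(data | bowl B) = (3/11)(8/10)(7/9)(6/8) = 0.12727.
Weighting by the prior gives 3/5 · 0.028571 = 0.017143, 2/5 · 0.12727 = 0.050909; summing to 0.068052.
Therefore the posterior P(bowl B | data) = (0.050909) / (0.068052) = 0.74809.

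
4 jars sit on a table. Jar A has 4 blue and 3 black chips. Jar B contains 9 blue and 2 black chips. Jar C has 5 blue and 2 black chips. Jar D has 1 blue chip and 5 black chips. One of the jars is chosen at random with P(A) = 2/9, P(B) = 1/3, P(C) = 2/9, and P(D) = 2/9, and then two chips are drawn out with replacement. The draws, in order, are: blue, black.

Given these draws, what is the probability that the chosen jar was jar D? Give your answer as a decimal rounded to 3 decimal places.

Compute the likelihood of the observed sequence for each case: P(data | jar A) = (4/7)(3/7) = 0.2449; P(data | jar B) = (9/11)(2/11) = 0.14876; P(data | jar C) = (5/7)(2/7) = 0.20408; P(data | jar D) = (1/6)(5/6) = 0.13889.
Multiplying each by its prior: 2/9 · 0.2449 = 0.054422, 1/3 · 0.14876 = 0.049587, 2/9 · 0.20408 = 0.045351, 2/9 · 0.13889 = 0.030864; summing to 0.18022.
By Bayes' rule, P(jar D | data) = (0.030864) / (0.18022) = 0.17125.

0.171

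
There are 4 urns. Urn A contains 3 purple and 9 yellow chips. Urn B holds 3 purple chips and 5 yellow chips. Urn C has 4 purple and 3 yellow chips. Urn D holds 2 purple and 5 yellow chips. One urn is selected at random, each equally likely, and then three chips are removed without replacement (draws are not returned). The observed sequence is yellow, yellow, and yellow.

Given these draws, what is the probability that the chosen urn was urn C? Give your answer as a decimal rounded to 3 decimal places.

Under each hypothesis, the probability of the observed sequence is: P(data | urn A) = (9/12)(8/11)(7/10) = 0.38182; P(data | urn B) = (5/8)(4/7)(3/6) = 0.17857; P(data | urn C) = (3/7)(2/6)(1/5) = 0.028571; P(data | urn D) = (5/7)(4/6)(3/5) = 0.28571.
Weighting by the prior gives 1/4 · 0.38182 = 0.095455, 1/4 · 0.17857 = 0.044643, 1/4 · 0.028571 = 0.0071429, 1/4 · 0.28571 = 0.071429; summing to 0.21867.
Therefore the posterior P(urn C | data) = (0.0071429) / (0.21867) = 0.032665.

0.033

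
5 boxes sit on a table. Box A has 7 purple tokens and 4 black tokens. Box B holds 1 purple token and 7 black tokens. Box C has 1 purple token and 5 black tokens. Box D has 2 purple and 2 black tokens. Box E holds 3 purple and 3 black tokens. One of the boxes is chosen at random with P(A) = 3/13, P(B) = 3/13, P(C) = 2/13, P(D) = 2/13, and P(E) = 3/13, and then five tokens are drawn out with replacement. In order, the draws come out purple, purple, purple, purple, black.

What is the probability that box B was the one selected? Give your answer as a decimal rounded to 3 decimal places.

Compute the likelihood of the observed sequence for each case: P(data | box A) = (7/11)(7/11)(7/11)(7/11)(4/11) = 0.059633; P(data | box B) = (1/8)(1/8)(1/8)(1/8)(7/8) = 0.00021362; P(data | box C) = (1/6)(1/6)(1/6)(1/6)(5/6) = 0.000643; P(data | box D) = (2/4)(2/4)(2/4)(2/4)(2/4) = 0.03125; P(data | box E) = (3/6)(3/6)(3/6)(3/6)(3/6) = 0.03125.
The prior-weighted likelihoods are 3/13 · 0.059633 = 0.013762, 3/13 · 0.00021362 = 4.9298e-05, 2/13 · 0.000643 = 9.8924e-05, 2/13 · 0.03125 = 0.0048077, 3/13 · 0.03125 = 0.0072115; summing to 0.025929.
Therefore the posterior P(box B | data) = (4.9298e-05) / (0.025929) = 0.0019013.

0.002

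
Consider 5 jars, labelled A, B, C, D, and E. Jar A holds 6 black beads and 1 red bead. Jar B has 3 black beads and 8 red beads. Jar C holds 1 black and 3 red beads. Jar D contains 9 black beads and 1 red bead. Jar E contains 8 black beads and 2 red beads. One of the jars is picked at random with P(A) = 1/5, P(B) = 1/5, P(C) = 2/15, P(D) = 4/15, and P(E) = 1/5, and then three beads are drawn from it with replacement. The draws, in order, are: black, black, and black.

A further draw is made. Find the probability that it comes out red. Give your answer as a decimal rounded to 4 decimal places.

For each hypothesis, P(data | H) works out to: P(data | jar A) = (6/7)(6/7)(6/7) = 0.62974; P(data | jar B) = (3/11)(3/11)(3/11) = 0.020285; P(data | jar C) = (1/4)(1/4)(1/4) = 0.015625; P(data | jar D) = (9/10)(9/10)(9/10) = 0.729; P(data | jar E) = (8/10)(8/10)(8/10) = 0.512.
Multiplying each by its prior: 1/5 · 0.62974 = 0.12595, 1/5 · 0.020285 = 0.0040571, 2/15 · 0.015625 = 0.0020833, 4/15 · 0.729 = 0.1944, 1/5 · 0.512 = 0.1024; summing to 0.42889.
The posterior is then P(jar A | data) = 0.29366, P(jar B | data) = 0.0094596, P(jar C | data) = 0.0048575, P(jar D | data) = 0.45327, P(jar E | data) = 0.23876.
So P(red next | data) = Σ P(red next | H) P(H | data) = (1/7)(0.29366) + (8/11)(0.0094596) + (3/4)(0.0048575) + (1/10)(0.45327) + (1/5)(0.23876) = 0.14555.

0.1456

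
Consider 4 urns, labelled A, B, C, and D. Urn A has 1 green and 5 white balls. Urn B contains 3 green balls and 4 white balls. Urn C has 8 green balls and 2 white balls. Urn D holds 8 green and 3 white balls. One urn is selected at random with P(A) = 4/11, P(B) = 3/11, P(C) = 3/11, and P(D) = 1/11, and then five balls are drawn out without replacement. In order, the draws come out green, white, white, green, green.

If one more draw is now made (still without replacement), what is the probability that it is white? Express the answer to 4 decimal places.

For each hypothesis, P(data | H) works out to: P(data | urn A) = (1/6)(5/5)(4/4)(0/3) = 0; P(data | urn B) = (3/7)(4/6)(3/5)(2/4)(1/3) = 0.028571; P(data | urn C) = (8/10)(2/9)(1/8)(7/7)(6/6) = 0.022222; P(data | urn D) = (8/11)(3/10)(2/9)(7/8)(6/7) = 0.036364.
Multiplying each by its prior: 4/11 · 0 = 0, 3/11 · 0.028571 = 0.0077922, 3/11 · 0.022222 = 0.0060606, 1/11 · 0.036364 = 0.0033058; these sum to 0.017159.
Normalising, the posterior is P(urn A | data) = 0, P(urn B | data) = 0.45413, P(urn C | data) = 0.35321, P(urn D | data) = 0.19266.
So P(white next | data) = Σ P(white next | H) P(H | data) = (1)(0.45413) + (0)(0.35321) + (1/6)(0.19266) = 0.48624.

0.4862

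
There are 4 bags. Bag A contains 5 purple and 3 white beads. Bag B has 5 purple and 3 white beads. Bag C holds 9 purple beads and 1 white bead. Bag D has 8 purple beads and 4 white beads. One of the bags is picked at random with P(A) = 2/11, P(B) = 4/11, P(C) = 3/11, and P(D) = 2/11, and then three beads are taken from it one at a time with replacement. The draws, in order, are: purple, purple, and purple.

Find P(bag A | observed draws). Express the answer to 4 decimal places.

0.1150

Under each hypothesis, the probability of the observed sequence is: P(data | bag A) = (5/8)(5/8)(5/8) = 0.24414; P(data | bag B) = (5/8)(5/8)(5/8) = 0.24414; P(data | bag C) = (9/10)(9/10)(9/10) = 0.729; P(data | bag D) = (8/12)(8/12)(8/12) = 0.2963.
Weighting by the prior gives 2/11 · 0.24414 = 0.044389, 4/11 · 0.24414 = 0.088778, 3/11 · 0.729 = 0.19882, 2/11 · 0.2963 = 0.053872; these sum to 0.38586.
By Bayes' rule, P(bag A | data) = (0.044389) / (0.38586) = 0.11504.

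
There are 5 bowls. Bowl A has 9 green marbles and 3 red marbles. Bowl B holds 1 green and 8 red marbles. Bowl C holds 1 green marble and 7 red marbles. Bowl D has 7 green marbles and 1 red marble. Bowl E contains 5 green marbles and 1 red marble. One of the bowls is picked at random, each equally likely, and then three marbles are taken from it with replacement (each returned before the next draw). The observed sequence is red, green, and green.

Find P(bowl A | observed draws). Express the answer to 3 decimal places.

0.373

Under each hypothesis, the probability of the observed sequence is: P(data | bowl A) = (3/12)(9/12)(9/12) = 0.14062; P(data | bowl B) = (8/9)(1/9)(1/9) = 0.010974; P(data | bowl C) = (7/8)(1/8)(1/8) = 0.013672; P(data | bowl D) = (1/8)(7/8)(7/8) = 0.095703; P(data | bowl E) = (1/6)(5/6)(5/6) = 0.11574.
The prior-weighted likelihoods are 1/5 · 0.14062 = 0.028125, 1/5 · 0.010974 = 0.0021948, 1/5 · 0.013672 = 0.0027344, 1/5 · 0.095703 = 0.019141, 1/5 · 0.11574 = 0.023148; with total 0.075343.
So P(bowl A | data) = (0.028125) / (0.075343) = 0.37329.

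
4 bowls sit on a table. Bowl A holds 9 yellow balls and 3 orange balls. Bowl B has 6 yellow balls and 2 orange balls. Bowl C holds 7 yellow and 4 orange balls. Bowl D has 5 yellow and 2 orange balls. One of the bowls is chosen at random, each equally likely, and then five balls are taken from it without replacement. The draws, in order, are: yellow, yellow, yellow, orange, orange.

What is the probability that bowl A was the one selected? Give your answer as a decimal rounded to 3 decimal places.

0.198

The likelihood of the observed sequence under each hypothesis: P(data | bowl A) = (9/12)(8/11)(7/10)(3/9)(2/8) = 0.031818; P(data | bowl B) = (6/8)(5/7)(4/6)(2/5)(1/4) = 0.035714; P(data | bowl C) = (7/11)(6/10)(5/9)(4/8)(3/7) = 0.045455; P(data | bowl D) = (5/7)(4/6)(3/5)(2/4)(1/3) = 0.047619.
Multiplying each by its prior: 1/4 · 0.031818 = 0.0079545, 1/4 · 0.035714 = 0.0089286, 1/4 · 0.045455 = 0.011364, 1/4 · 0.047619 = 0.011905; these sum to 0.040152.
Hence P(bowl A | data) = (0.0079545) / (0.040152) = 0.19811.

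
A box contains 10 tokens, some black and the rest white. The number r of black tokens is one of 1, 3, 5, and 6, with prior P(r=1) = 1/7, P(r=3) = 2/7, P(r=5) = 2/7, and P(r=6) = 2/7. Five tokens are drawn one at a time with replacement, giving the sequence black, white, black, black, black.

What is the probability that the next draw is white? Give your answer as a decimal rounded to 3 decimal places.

Compute the likelihood of the observed sequence for each case: P(data | r = 1) = (1/10)(9/10)(1/10)(1/10)(1/10) = 9e-05; P(data | r = 3) = (3/10)(7/10)(3/10)(3/10)(3/10) = 0.00567; P(data | r = 5) = (5/10)(5/10)(5/10)(5/10)(5/10) = 0.03125; P(data | r = 6) = (6/10)(4/10)(6/10)(6/10)(6/10) = 0.05184.
Multiplying each by its prior: 1/7 · 9e-05 = 1.2857e-05, 2/7 · 0.00567 = 0.00162, 2/7 · 0.03125 = 0.0089286, 2/7 · 0.05184 = 0.014811; with total 0.025373.
Normalising, the posterior is P(r = 1 | data) = 0.00050673, P(r = 3 | data) = 0.063848, P(r = 5 | data) = 0.35189, P(r = 6 | data) = 0.58375.
So P(white next | data) = Σ P(white next | H) P(H | data) = (9/10)(0.00050673) + (7/10)(0.063848) + (1/2)(0.35189) + (2/5)(0.58375) = 0.4546.

0.455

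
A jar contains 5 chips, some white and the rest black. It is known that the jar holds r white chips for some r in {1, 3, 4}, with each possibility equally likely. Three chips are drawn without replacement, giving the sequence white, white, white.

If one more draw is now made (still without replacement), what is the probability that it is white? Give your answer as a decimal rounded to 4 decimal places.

0.4000

For each hypothesis, P(data | H) works out to: P(data | r = 1) = (1/5)(0/4) = 0; P(data | r = 3) = (3/5)(2/4)(1/3) = 1/10; P(data | r = 4) = (4/5)(3/4)(2/3) = 2/5.
The prior-weighted likelihoods are 1/3 · 0 = 0, 1/3 · 1/10 = 1/30, 1/3 · 2/5 = 2/15; these sum to 1/6.
Normalising, the posterior is P(r = 1 | data) = 0, P(r = 3 | data) = 1/5, P(r = 4 | data) = 4/5.
Averaging over the posterior, P(white next | data) = (0)(1/5) + (1/2)(4/5) = 2/5.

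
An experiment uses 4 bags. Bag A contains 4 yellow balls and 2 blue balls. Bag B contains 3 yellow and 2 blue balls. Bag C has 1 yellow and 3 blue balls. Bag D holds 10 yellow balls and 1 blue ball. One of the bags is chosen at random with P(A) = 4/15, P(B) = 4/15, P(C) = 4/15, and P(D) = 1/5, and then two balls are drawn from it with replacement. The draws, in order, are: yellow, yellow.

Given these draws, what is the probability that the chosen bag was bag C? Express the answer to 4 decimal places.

For each hypothesis, P(data | H) works out to: P(data | bag A) = (4/6)(4/6) = 0.44444; P(data | bag B) = (3/5)(3/5) = 0.36; P(data | bag C) = (1/4)(1/4) = 0.0625; P(data | bag D) = (10/11)(10/11) = 0.82645.
Multiplying each by its prior: 4/15 · 0.44444 = 0.11852, 4/15 · 0.36 = 0.096, 4/15 · 0.0625 = 0.016667, 1/5 · 0.82645 = 0.16529; with total 0.39647.
By Bayes' rule, P(bag C | data) = (0.016667) / (0.39647) = 0.042037.

0.0420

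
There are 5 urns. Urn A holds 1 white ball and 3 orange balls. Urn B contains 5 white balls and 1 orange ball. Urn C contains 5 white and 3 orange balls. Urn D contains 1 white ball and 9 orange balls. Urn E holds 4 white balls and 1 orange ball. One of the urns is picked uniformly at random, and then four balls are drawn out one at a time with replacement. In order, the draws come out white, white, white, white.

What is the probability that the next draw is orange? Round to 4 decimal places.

0.2123

Compute the likelihood of the observed sequence for each case: P(data | urn A) = (1/4)(1/4)(1/4)(1/4) = 0.0039062; P(data | urn B) = (5/6)(5/6)(5/6)(5/6) = 0.48225; P(data | urn C) = (5/8)(5/8)(5/8)(5/8) = 0.15259; P(data | urn D) = (1/10)(1/10)(1/10)(1/10) = 0.0001; P(data | urn E) = (4/5)(4/5)(4/5)(4/5) = 0.4096.
Weighting by the prior gives 1/5 · 0.0039062 = 0.00078125, 1/5 · 0.48225 = 0.096451, 1/5 · 0.15259 = 0.030518, 1/5 · 0.0001 = 2e-05, 1/5 · 0.4096 = 0.08192; with total 0.20969.
Normalising, the posterior is P(urn A | data) = 0.0037257, P(urn B | data) = 0.45997, P(urn C | data) = 0.14554, P(urn D | data) = 9.5379e-05, P(urn E | data) = 0.39067.
So P(orange next | data) = Σ P(orange next | H) P(H | data) = (3/4)(0.0037257) + (1/6)(0.45997) + (3/8)(0.14554) + (9/10)(9.5379e-05) + (1/5)(0.39067) = 0.21225.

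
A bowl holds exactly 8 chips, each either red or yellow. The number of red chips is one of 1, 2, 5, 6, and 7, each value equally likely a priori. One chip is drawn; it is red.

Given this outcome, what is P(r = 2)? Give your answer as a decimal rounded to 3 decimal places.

The likelihood of this draw under each hypothesis: P(data | r = 1) = (1/8) = 1/8; P(data | r = 2) = (2/8) = 1/4; P(data | r = 5) = (5/8) = 5/8; P(data | r = 6) = (6/8) = 3/4; P(data | r = 7) = (7/8) = 7/8.
Weighting by the prior gives 1/5 · 1/8 = 1/40, 1/5 · 1/4 = 1/20, 1/5 · 5/8 = 1/8, 1/5 · 3/4 = 3/20, 1/5 · 7/8 = 7/40; summing to 21/40.
Therefore the posterior P(r = 2 | data) = (1/20) / (21/40) = 2/21.

0.095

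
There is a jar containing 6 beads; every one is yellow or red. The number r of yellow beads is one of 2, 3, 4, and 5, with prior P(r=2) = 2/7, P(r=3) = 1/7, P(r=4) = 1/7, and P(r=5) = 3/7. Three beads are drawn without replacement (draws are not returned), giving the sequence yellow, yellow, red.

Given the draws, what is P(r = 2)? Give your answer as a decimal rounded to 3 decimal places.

Under each hypothesis, the probability of the observed sequence is: P(data | r = 2) = (2/6)(1/5)(4/4) = 1/15; P(data | r = 3) = (3/6)(2/5)(3/4) = 3/20; P(data | r = 4) = (4/6)(3/5)(2/4) = 1/5; P(data | r = 5) = (5/6)(4/5)(1/4) = 1/6.
Multiplying each by its prior: 2/7 · 1/15 = 2/105, 1/7 · 3/20 = 3/140, 1/7 · 1/5 = 1/35, 3/7 · 1/6 = 1/14; these sum to 59/420.
So P(r = 2 | data) = (2/105) / (59/420) = 8/59.

0.136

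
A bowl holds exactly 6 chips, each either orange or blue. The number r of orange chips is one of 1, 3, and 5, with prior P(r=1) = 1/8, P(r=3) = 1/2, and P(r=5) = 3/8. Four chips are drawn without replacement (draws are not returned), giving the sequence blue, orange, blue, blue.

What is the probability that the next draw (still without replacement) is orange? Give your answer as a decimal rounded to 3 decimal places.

0.545

For each hypothesis, P(data | H) works out to: P(data | r = 1) = (5/6)(1/5)(4/4)(3/3) = 1/6; P(data | r = 3) = (3/6)(3/5)(2/4)(1/3) = 1/20; P(data | r = 5) = (1/6)(5/5)(0/4) = 0.
The prior-weighted likelihoods are 1/8 · 1/6 = 1/48, 1/2 · 1/20 = 1/40, 3/8 · 0 = 0; these sum to 11/240.
The posterior is then P(r = 1 | data) = 5/11, P(r = 3 | data) = 6/11, P(r = 5 | data) = 0.
So P(orange next | data) = Σ P(orange next | H) P(H | data) = (0)(5/11) + (1)(6/11) = 6/11.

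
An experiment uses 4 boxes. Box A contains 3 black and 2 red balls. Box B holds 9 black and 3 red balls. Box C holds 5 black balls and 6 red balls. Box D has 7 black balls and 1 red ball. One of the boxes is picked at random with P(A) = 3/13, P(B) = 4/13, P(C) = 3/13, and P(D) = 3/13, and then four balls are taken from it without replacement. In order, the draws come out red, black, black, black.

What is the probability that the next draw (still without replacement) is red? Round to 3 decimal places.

The likelihood of the observed sequence under each hypothesis: P(data | box A) = (2/5)(3/4)(2/3)(1/2) = 0.1; P(data | box B) = (3/12)(9/11)(8/10)(7/9) = 0.12727; P(data | box C) = (6/11)(5/10)(4/9)(3/8) = 0.045455; P(data | box D) = (1/8)(7/7)(6/6)(5/5) = 0.125.
Weighting by the prior gives 3/13 · 0.1 = 0.023077, 4/13 · 0.12727 = 0.039161, 3/13 · 0.045455 = 0.01049, 3/13 · 0.125 = 0.028846; summing to 0.10157.
Dividing through by the total gives posterior P(box A | data) = 0.22719, P(box B | data) = 0.38554, P(box C | data) = 0.10327, P(box D | data) = 0.28399.
So P(red next | data) = Σ P(red next | H) P(H | data) = (1)(0.22719) + (1/4)(0.38554) + (5/7)(0.10327) + (0)(0.28399) = 0.39734.

0.397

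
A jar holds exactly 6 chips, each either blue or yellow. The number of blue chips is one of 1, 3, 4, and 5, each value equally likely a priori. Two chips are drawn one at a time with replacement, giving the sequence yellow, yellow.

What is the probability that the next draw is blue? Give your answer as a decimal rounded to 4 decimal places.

0.3120

Under each hypothesis, the probability of the observed sequence is: P(data | r = 1) = (5/6)(5/6) = 25/36; P(data | r = 3) = (3/6)(3/6) = 1/4; P(data | r = 4) = (2/6)(2/6) = 1/9; P(data | r = 5) = (1/6)(1/6) = 1/36.
The prior-weighted likelihoods are 1/4 · 25/36 = 25/144, 1/4 · 1/4 = 1/16, 1/4 · 1/9 = 1/36, 1/4 · 1/36 = 1/144; summing to 13/48.
Normalising, the posterior is P(r = 1 | data) = 25/39, P(r = 3 | data) = 3/13, P(r = 4 | data) = 4/39, P(r = 5 | data) = 1/39.
Averaging over the posterior, P(blue next | data) = (1/6)(25/39) + (1/2)(3/13) + (2/3)(4/39) + (5/6)(1/39) = 73/234.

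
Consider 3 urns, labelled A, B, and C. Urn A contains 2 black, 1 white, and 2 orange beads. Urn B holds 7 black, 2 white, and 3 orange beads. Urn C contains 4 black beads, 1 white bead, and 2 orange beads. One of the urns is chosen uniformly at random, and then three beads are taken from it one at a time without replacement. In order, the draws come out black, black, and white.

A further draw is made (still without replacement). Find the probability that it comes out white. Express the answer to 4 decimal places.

The likelihood of the observed sequence under each hypothesis: P(data | urn A) = (2/5)(1/4)(1/3) = 0.033333; P(data | urn B) = (7/12)(6/11)(2/10) = 0.063636; P(data | urn C) = (4/7)(3/6)(1/5) = 0.057143.
Weighting by the prior gives 1/3 · 0.033333 = 0.011111, 1/3 · 0.063636 = 0.021212, 1/3 · 0.057143 = 0.019048; these sum to 0.051371.
Dividing through by the total gives posterior P(urn A | data) = 0.21629, P(urn B | data) = 0.41292, P(urn C | data) = 0.37079.
Averaging over the posterior, P(white next | data) = (0)(0.21629) + (1/9)(0.41292) + (0)(0.37079) = 0.04588.

0.0459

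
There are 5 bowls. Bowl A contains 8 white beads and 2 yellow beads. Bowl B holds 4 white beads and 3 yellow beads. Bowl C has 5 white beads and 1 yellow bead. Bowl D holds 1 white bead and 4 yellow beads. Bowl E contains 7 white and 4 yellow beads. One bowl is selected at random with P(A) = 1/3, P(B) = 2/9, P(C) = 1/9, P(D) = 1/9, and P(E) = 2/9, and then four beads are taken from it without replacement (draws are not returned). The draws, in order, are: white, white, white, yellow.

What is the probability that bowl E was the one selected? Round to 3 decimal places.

0.223

Compute the likelihood of the observed sequence for each case: P(data | bowl A) = (8/10)(7/9)(6/8)(2/7) = 0.13333; P(data | bowl B) = (4/7)(3/6)(2/5)(3/4) = 0.085714; P(data | bowl C) = (5/6)(4/5)(3/4)(1/3) = 0.16667; P(data | bowl D) = (1/5)(0/4) = 0; P(data | bowl E) = (7/11)(6/10)(5/9)(4/8) = 0.10606.
The prior-weighted likelihoods are 1/3 · 0.13333 = 0.044444, 2/9 · 0.085714 = 0.019048, 1/9 · 0.16667 = 0.018519, 1/9 · 0 = 0, 2/9 · 0.10606 = 0.023569; with total 0.10558.
So P(bowl E | data) = (0.023569) / (0.10558) = 0.22323.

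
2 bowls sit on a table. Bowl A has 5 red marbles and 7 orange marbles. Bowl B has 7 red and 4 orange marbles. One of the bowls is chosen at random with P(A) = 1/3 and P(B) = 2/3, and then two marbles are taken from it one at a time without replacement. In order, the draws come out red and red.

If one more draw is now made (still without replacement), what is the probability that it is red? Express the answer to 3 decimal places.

0.513

The likelihood of the observed sequence under each hypothesis: P(data | bowl A) = (5/12)(4/11) = 5/33; P(data | bowl B) = (7/11)(6/10) = 21/55.
Multiplying each by its prior: 1/3 · 5/33 = 5/99, 2/3 · 21/55 = 14/55; with total 151/495.
Normalising, the posterior is P(bowl A | data) = 25/151, P(bowl B | data) = 126/151.
So P(red next | data) = Σ P(red next | H) P(H | data) = (3/10)(25/151) + (5/9)(126/151) = 155/302.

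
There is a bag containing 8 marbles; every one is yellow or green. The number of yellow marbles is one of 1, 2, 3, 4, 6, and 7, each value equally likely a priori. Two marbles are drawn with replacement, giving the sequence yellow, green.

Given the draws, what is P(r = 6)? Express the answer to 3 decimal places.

0.174

Compute the likelihood of the observed sequence for each case: P(data | r = 1) = (1/8)(7/8) = 7/64; P(data | r = 2) = (2/8)(6/8) = 3/16; P(data | r = 3) = (3/8)(5/8) = 15/64; P(data | r = 4) = (4/8)(4/8) = 1/4; P(data | r = 6) = (6/8)(2/8) = 3/16; P(data | r = 7) = (7/8)(1/8) = 7/64.
Weighting by the prior gives 1/6 · 7/64 = 7/384, 1/6 · 3/16 = 1/32, 1/6 · 15/64 = 5/128, 1/6 · 1/4 = 1/24, 1/6 · 3/16 = 1/32, 1/6 · 7/64 = 7/384; summing to 23/128.
By Bayes' rule, P(r = 6 | data) = (1/32) / (23/128) = 4/23.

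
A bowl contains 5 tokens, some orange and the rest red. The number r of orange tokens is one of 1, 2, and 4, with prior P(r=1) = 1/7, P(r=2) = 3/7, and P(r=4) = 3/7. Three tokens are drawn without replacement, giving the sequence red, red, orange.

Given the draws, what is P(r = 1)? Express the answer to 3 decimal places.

For each hypothesis, P(data | H) works out to: P(data | r = 1) = (4/5)(3/4)(1/3) = 1/5; P(data | r = 2) = (3/5)(2/4)(2/3) = 1/5; P(data | r = 4) = (1/5)(0/4) = 0.
Weighting by the prior gives 1/7 · 1/5 = 1/35, 3/7 · 1/5 = 3/35, 3/7 · 0 = 0; these sum to 4/35.
Therefore the posterior P(r = 1 | data) = (1/35) / (4/35) = 1/4.

0.250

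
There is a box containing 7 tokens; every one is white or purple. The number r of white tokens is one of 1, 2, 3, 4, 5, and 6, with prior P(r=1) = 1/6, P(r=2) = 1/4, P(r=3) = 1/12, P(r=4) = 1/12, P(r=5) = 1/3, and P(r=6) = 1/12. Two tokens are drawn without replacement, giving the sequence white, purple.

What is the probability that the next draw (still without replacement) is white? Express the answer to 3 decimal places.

0.500

For each hypothesis, P(data | H) works out to: P(data | r = 1) = (1/7)(6/6) = 1/7; P(data | r = 2) = (2/7)(5/6) = 5/21; P(data | r = 3) = (3/7)(4/6) = 2/7; P(data | r = 4) = (4/7)(3/6) = 2/7; P(data | r = 5) = (5/7)(2/6) = 5/21; P(data | r = 6) = (6/7)(1/6) = 1/7.
The prior-weighted likelihoods are 1/6 · 1/7 = 1/42, 1/4 · 5/21 = 5/84, 1/12 · 2/7 = 1/42, 1/12 · 2/7 = 1/42, 1/3 · 5/21 = 5/63, 1/12 · 1/7 = 1/84; these sum to 2/9.
The posterior is then P(r = 1 | data) = 3/28, P(r = 2 | data) = 15/56, P(r = 3 | data) = 3/28, P(r = 4 | data) = 3/28, P(r = 5 | data) = 5/14, P(r = 6 | data) = 3/56.
Averaging over the posterior, P(white next | data) = (0)(3/28) + (1/5)(15/56) + (2/5)(3/28) + (3/5)(3/28) + (4/5)(5/14) + (1)(3/56) = 1/2.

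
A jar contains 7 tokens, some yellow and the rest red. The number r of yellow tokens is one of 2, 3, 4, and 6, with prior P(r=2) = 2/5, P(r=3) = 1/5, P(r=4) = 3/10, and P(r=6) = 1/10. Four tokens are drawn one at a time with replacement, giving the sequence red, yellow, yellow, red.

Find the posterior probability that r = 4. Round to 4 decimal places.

Under each hypothesis, the probability of the observed sequence is: P(data | r = 2) = (5/7)(2/7)(2/7)(5/7) = 0.041649; P(data | r = 3) = (4/7)(3/7)(3/7)(4/7) = 0.059975; P(data | r = 4) = (3/7)(4/7)(4/7)(3/7) = 0.059975; P(data | r = 6) = (1/7)(6/7)(6/7)(1/7) = 0.014994.
Multiplying each by its prior: 2/5 · 0.041649 = 0.01666, 1/5 · 0.059975 = 0.011995, 3/10 · 0.059975 = 0.017993, 1/10 · 0.014994 = 0.0014994; summing to 0.048147.
By Bayes' rule, P(r = 4 | data) = (0.017993) / (0.048147) = 0.3737.

0.3737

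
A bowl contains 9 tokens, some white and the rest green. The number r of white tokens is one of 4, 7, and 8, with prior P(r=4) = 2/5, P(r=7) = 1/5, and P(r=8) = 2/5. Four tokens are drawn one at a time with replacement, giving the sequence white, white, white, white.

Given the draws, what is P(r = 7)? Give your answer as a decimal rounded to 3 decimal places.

0.216

The likelihood of the observed sequence under each hypothesis: P(data | r = 4) = (4/9)(4/9)(4/9)(4/9) = 0.039018; P(data | r = 7) = (7/9)(7/9)(7/9)(7/9) = 0.36595; P(data | r = 8) = (8/9)(8/9)(8/9)(8/9) = 0.6243.
Weighting by the prior gives 2/5 · 0.039018 = 0.015607, 1/5 · 0.36595 = 0.07319, 2/5 · 0.6243 = 0.24972; with total 0.33852.
Therefore the posterior P(r = 7 | data) = (0.07319) / (0.33852) = 0.21621.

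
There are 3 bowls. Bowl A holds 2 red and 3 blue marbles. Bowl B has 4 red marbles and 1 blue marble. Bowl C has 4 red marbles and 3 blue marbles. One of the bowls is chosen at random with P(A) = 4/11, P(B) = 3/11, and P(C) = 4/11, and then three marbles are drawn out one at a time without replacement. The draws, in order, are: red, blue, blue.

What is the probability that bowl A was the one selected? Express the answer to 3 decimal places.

For each hypothesis, P(data | H) works out to: P(data | bowl A) = (2/5)(3/4)(2/3) = 1/5; P(data | bowl B) = (4/5)(1/4)(0/3) = 0; P(data | bowl C) = (4/7)(3/6)(2/5) = 4/35.
The prior-weighted likelihoods are 4/11 · 1/5 = 4/55, 3/11 · 0 = 0, 4/11 · 4/35 = 16/385; summing to 4/35.
By Bayes' rule, P(bowl A | data) = (4/55) / (4/35) = 7/11.

0.636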